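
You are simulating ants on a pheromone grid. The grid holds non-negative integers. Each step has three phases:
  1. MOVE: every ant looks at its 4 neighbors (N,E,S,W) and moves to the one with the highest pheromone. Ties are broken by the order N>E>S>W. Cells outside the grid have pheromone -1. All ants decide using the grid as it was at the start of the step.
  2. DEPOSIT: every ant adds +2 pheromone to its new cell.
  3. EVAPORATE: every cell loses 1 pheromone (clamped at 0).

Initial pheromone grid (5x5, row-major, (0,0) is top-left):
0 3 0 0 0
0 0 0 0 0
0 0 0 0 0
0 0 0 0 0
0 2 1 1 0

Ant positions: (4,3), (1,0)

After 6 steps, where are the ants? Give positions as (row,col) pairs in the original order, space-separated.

Step 1: ant0:(4,3)->W->(4,2) | ant1:(1,0)->N->(0,0)
  grid max=2 at (0,1)
Step 2: ant0:(4,2)->W->(4,1) | ant1:(0,0)->E->(0,1)
  grid max=3 at (0,1)
Step 3: ant0:(4,1)->E->(4,2) | ant1:(0,1)->E->(0,2)
  grid max=2 at (0,1)
Step 4: ant0:(4,2)->W->(4,1) | ant1:(0,2)->W->(0,1)
  grid max=3 at (0,1)
Step 5: ant0:(4,1)->E->(4,2) | ant1:(0,1)->E->(0,2)
  grid max=2 at (0,1)
Step 6: ant0:(4,2)->W->(4,1) | ant1:(0,2)->W->(0,1)
  grid max=3 at (0,1)

(4,1) (0,1)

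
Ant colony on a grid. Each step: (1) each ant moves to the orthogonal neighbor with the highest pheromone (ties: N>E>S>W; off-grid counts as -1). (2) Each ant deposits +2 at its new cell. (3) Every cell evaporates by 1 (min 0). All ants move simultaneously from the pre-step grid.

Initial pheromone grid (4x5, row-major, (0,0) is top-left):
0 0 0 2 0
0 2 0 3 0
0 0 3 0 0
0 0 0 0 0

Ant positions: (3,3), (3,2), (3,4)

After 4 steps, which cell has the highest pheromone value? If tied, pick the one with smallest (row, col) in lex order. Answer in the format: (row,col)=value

Answer: (2,2)=9

Derivation:
Step 1: ant0:(3,3)->N->(2,3) | ant1:(3,2)->N->(2,2) | ant2:(3,4)->N->(2,4)
  grid max=4 at (2,2)
Step 2: ant0:(2,3)->W->(2,2) | ant1:(2,2)->E->(2,3) | ant2:(2,4)->W->(2,3)
  grid max=5 at (2,2)
Step 3: ant0:(2,2)->E->(2,3) | ant1:(2,3)->W->(2,2) | ant2:(2,3)->W->(2,2)
  grid max=8 at (2,2)
Step 4: ant0:(2,3)->W->(2,2) | ant1:(2,2)->E->(2,3) | ant2:(2,2)->E->(2,3)
  grid max=9 at (2,2)
Final grid:
  0 0 0 0 0
  0 0 0 0 0
  0 0 9 8 0
  0 0 0 0 0
Max pheromone 9 at (2,2)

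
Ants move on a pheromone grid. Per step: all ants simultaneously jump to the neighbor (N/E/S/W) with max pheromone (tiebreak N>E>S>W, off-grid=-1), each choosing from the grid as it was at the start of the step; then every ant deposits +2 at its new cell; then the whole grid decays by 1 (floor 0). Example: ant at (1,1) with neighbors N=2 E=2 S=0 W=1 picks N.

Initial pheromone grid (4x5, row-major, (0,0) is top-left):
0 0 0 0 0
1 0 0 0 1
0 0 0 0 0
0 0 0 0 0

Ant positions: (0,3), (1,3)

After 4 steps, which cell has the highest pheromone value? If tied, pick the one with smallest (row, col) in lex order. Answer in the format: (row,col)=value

Answer: (1,4)=5

Derivation:
Step 1: ant0:(0,3)->E->(0,4) | ant1:(1,3)->E->(1,4)
  grid max=2 at (1,4)
Step 2: ant0:(0,4)->S->(1,4) | ant1:(1,4)->N->(0,4)
  grid max=3 at (1,4)
Step 3: ant0:(1,4)->N->(0,4) | ant1:(0,4)->S->(1,4)
  grid max=4 at (1,4)
Step 4: ant0:(0,4)->S->(1,4) | ant1:(1,4)->N->(0,4)
  grid max=5 at (1,4)
Final grid:
  0 0 0 0 4
  0 0 0 0 5
  0 0 0 0 0
  0 0 0 0 0
Max pheromone 5 at (1,4)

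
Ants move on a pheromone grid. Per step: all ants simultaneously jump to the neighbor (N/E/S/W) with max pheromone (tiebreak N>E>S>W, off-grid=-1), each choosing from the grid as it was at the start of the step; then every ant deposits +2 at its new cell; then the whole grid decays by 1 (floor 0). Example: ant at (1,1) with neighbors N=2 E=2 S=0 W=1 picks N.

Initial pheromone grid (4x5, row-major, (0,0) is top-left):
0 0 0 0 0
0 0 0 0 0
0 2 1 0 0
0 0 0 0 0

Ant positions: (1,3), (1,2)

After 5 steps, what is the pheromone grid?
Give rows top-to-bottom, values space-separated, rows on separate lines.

After step 1: ants at (0,3),(2,2)
  0 0 0 1 0
  0 0 0 0 0
  0 1 2 0 0
  0 0 0 0 0
After step 2: ants at (0,4),(2,1)
  0 0 0 0 1
  0 0 0 0 0
  0 2 1 0 0
  0 0 0 0 0
After step 3: ants at (1,4),(2,2)
  0 0 0 0 0
  0 0 0 0 1
  0 1 2 0 0
  0 0 0 0 0
After step 4: ants at (0,4),(2,1)
  0 0 0 0 1
  0 0 0 0 0
  0 2 1 0 0
  0 0 0 0 0
After step 5: ants at (1,4),(2,2)
  0 0 0 0 0
  0 0 0 0 1
  0 1 2 0 0
  0 0 0 0 0

0 0 0 0 0
0 0 0 0 1
0 1 2 0 0
0 0 0 0 0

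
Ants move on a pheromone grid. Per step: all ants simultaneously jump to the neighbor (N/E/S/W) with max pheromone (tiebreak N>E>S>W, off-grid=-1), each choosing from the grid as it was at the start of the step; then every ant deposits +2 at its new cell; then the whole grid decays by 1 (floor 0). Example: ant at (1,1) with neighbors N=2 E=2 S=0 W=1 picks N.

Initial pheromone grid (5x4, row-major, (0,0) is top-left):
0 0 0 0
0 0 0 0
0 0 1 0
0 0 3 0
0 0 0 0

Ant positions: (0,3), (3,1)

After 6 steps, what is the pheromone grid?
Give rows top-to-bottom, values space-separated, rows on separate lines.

After step 1: ants at (1,3),(3,2)
  0 0 0 0
  0 0 0 1
  0 0 0 0
  0 0 4 0
  0 0 0 0
After step 2: ants at (0,3),(2,2)
  0 0 0 1
  0 0 0 0
  0 0 1 0
  0 0 3 0
  0 0 0 0
After step 3: ants at (1,3),(3,2)
  0 0 0 0
  0 0 0 1
  0 0 0 0
  0 0 4 0
  0 0 0 0
After step 4: ants at (0,3),(2,2)
  0 0 0 1
  0 0 0 0
  0 0 1 0
  0 0 3 0
  0 0 0 0
After step 5: ants at (1,3),(3,2)
  0 0 0 0
  0 0 0 1
  0 0 0 0
  0 0 4 0
  0 0 0 0
After step 6: ants at (0,3),(2,2)
  0 0 0 1
  0 0 0 0
  0 0 1 0
  0 0 3 0
  0 0 0 0

0 0 0 1
0 0 0 0
0 0 1 0
0 0 3 0
0 0 0 0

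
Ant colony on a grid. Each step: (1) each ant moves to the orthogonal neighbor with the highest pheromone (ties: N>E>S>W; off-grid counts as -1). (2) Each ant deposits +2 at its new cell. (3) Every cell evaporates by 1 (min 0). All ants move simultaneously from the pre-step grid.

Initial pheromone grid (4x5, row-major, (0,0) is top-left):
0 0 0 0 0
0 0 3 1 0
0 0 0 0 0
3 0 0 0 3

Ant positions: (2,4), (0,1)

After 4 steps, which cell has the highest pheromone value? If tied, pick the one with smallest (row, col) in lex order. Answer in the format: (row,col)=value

Step 1: ant0:(2,4)->S->(3,4) | ant1:(0,1)->E->(0,2)
  grid max=4 at (3,4)
Step 2: ant0:(3,4)->N->(2,4) | ant1:(0,2)->S->(1,2)
  grid max=3 at (1,2)
Step 3: ant0:(2,4)->S->(3,4) | ant1:(1,2)->N->(0,2)
  grid max=4 at (3,4)
Step 4: ant0:(3,4)->N->(2,4) | ant1:(0,2)->S->(1,2)
  grid max=3 at (1,2)
Final grid:
  0 0 0 0 0
  0 0 3 0 0
  0 0 0 0 1
  0 0 0 0 3
Max pheromone 3 at (1,2)

Answer: (1,2)=3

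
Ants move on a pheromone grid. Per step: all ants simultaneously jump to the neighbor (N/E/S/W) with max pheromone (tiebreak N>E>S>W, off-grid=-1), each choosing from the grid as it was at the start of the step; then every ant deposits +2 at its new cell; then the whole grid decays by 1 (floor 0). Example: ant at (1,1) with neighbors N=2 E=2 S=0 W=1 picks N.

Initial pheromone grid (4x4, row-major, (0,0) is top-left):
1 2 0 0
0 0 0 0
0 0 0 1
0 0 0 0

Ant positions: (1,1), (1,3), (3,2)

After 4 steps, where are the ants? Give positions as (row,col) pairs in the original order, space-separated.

Step 1: ant0:(1,1)->N->(0,1) | ant1:(1,3)->S->(2,3) | ant2:(3,2)->N->(2,2)
  grid max=3 at (0,1)
Step 2: ant0:(0,1)->E->(0,2) | ant1:(2,3)->W->(2,2) | ant2:(2,2)->E->(2,3)
  grid max=3 at (2,3)
Step 3: ant0:(0,2)->W->(0,1) | ant1:(2,2)->E->(2,3) | ant2:(2,3)->W->(2,2)
  grid max=4 at (2,3)
Step 4: ant0:(0,1)->E->(0,2) | ant1:(2,3)->W->(2,2) | ant2:(2,2)->E->(2,3)
  grid max=5 at (2,3)

(0,2) (2,2) (2,3)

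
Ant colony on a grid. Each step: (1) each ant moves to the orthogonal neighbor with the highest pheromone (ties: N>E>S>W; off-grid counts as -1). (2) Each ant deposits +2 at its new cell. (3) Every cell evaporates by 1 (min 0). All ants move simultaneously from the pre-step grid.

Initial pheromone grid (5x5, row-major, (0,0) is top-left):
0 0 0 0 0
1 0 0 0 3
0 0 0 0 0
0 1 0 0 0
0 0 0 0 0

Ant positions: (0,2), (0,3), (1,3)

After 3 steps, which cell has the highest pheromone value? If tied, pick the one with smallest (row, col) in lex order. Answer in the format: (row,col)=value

Answer: (1,4)=8

Derivation:
Step 1: ant0:(0,2)->E->(0,3) | ant1:(0,3)->E->(0,4) | ant2:(1,3)->E->(1,4)
  grid max=4 at (1,4)
Step 2: ant0:(0,3)->E->(0,4) | ant1:(0,4)->S->(1,4) | ant2:(1,4)->N->(0,4)
  grid max=5 at (1,4)
Step 3: ant0:(0,4)->S->(1,4) | ant1:(1,4)->N->(0,4) | ant2:(0,4)->S->(1,4)
  grid max=8 at (1,4)
Final grid:
  0 0 0 0 5
  0 0 0 0 8
  0 0 0 0 0
  0 0 0 0 0
  0 0 0 0 0
Max pheromone 8 at (1,4)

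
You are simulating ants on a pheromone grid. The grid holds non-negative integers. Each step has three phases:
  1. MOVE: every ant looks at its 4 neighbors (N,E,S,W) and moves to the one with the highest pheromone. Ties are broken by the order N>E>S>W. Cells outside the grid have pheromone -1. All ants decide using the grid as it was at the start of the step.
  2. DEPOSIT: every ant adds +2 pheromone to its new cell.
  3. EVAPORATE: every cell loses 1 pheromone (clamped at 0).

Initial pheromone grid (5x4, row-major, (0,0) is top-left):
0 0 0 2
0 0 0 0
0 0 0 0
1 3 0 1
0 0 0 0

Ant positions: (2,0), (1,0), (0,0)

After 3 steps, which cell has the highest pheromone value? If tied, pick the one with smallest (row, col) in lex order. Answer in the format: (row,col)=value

Step 1: ant0:(2,0)->S->(3,0) | ant1:(1,0)->N->(0,0) | ant2:(0,0)->E->(0,1)
  grid max=2 at (3,0)
Step 2: ant0:(3,0)->E->(3,1) | ant1:(0,0)->E->(0,1) | ant2:(0,1)->W->(0,0)
  grid max=3 at (3,1)
Step 3: ant0:(3,1)->W->(3,0) | ant1:(0,1)->W->(0,0) | ant2:(0,0)->E->(0,1)
  grid max=3 at (0,0)
Final grid:
  3 3 0 0
  0 0 0 0
  0 0 0 0
  2 2 0 0
  0 0 0 0
Max pheromone 3 at (0,0)

Answer: (0,0)=3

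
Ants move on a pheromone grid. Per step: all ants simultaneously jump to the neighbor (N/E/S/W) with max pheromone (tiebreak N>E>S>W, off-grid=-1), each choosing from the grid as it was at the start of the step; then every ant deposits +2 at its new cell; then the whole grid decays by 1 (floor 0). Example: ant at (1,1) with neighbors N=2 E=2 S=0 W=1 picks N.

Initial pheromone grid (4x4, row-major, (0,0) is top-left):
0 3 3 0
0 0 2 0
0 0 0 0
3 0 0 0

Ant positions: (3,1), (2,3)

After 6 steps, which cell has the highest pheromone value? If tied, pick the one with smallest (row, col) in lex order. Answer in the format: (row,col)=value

Step 1: ant0:(3,1)->W->(3,0) | ant1:(2,3)->N->(1,3)
  grid max=4 at (3,0)
Step 2: ant0:(3,0)->N->(2,0) | ant1:(1,3)->W->(1,2)
  grid max=3 at (3,0)
Step 3: ant0:(2,0)->S->(3,0) | ant1:(1,2)->N->(0,2)
  grid max=4 at (3,0)
Step 4: ant0:(3,0)->N->(2,0) | ant1:(0,2)->S->(1,2)
  grid max=3 at (3,0)
Step 5: ant0:(2,0)->S->(3,0) | ant1:(1,2)->N->(0,2)
  grid max=4 at (3,0)
Step 6: ant0:(3,0)->N->(2,0) | ant1:(0,2)->S->(1,2)
  grid max=3 at (3,0)
Final grid:
  0 0 1 0
  0 0 2 0
  1 0 0 0
  3 0 0 0
Max pheromone 3 at (3,0)

Answer: (3,0)=3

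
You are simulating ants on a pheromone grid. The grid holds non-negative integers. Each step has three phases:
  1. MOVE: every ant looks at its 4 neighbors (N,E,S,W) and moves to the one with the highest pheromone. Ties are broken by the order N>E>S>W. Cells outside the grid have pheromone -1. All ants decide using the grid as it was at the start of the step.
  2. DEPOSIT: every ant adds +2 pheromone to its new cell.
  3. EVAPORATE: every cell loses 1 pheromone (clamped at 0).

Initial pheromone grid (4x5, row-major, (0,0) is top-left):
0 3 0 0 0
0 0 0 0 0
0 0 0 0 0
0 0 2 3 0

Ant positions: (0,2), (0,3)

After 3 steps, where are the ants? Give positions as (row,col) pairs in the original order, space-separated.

Step 1: ant0:(0,2)->W->(0,1) | ant1:(0,3)->E->(0,4)
  grid max=4 at (0,1)
Step 2: ant0:(0,1)->E->(0,2) | ant1:(0,4)->S->(1,4)
  grid max=3 at (0,1)
Step 3: ant0:(0,2)->W->(0,1) | ant1:(1,4)->N->(0,4)
  grid max=4 at (0,1)

(0,1) (0,4)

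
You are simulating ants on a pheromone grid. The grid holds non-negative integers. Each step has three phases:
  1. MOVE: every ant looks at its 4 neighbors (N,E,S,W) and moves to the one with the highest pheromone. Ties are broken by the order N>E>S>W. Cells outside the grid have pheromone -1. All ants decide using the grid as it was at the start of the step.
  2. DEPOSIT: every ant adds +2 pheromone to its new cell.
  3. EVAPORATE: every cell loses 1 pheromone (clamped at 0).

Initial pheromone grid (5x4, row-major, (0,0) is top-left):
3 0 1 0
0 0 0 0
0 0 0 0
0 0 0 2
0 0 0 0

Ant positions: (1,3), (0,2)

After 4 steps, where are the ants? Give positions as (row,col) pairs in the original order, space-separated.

Step 1: ant0:(1,3)->N->(0,3) | ant1:(0,2)->E->(0,3)
  grid max=3 at (0,3)
Step 2: ant0:(0,3)->S->(1,3) | ant1:(0,3)->S->(1,3)
  grid max=3 at (1,3)
Step 3: ant0:(1,3)->N->(0,3) | ant1:(1,3)->N->(0,3)
  grid max=5 at (0,3)
Step 4: ant0:(0,3)->S->(1,3) | ant1:(0,3)->S->(1,3)
  grid max=5 at (1,3)

(1,3) (1,3)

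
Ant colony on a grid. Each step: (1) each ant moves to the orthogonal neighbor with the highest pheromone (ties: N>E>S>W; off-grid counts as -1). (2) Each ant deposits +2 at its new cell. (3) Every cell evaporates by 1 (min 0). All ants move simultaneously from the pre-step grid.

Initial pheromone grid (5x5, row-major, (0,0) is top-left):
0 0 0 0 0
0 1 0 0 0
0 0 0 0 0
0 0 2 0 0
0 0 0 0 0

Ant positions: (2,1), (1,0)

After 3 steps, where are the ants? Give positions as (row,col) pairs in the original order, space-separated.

Step 1: ant0:(2,1)->N->(1,1) | ant1:(1,0)->E->(1,1)
  grid max=4 at (1,1)
Step 2: ant0:(1,1)->N->(0,1) | ant1:(1,1)->N->(0,1)
  grid max=3 at (0,1)
Step 3: ant0:(0,1)->S->(1,1) | ant1:(0,1)->S->(1,1)
  grid max=6 at (1,1)

(1,1) (1,1)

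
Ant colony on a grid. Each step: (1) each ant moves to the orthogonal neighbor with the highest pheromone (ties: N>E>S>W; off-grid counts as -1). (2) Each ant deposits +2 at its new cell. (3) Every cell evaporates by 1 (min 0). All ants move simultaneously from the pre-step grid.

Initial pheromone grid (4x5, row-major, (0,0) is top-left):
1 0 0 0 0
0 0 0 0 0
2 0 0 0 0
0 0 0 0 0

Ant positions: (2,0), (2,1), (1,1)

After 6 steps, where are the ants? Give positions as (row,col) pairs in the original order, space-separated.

Step 1: ant0:(2,0)->N->(1,0) | ant1:(2,1)->W->(2,0) | ant2:(1,1)->N->(0,1)
  grid max=3 at (2,0)
Step 2: ant0:(1,0)->S->(2,0) | ant1:(2,0)->N->(1,0) | ant2:(0,1)->E->(0,2)
  grid max=4 at (2,0)
Step 3: ant0:(2,0)->N->(1,0) | ant1:(1,0)->S->(2,0) | ant2:(0,2)->E->(0,3)
  grid max=5 at (2,0)
Step 4: ant0:(1,0)->S->(2,0) | ant1:(2,0)->N->(1,0) | ant2:(0,3)->E->(0,4)
  grid max=6 at (2,0)
Step 5: ant0:(2,0)->N->(1,0) | ant1:(1,0)->S->(2,0) | ant2:(0,4)->S->(1,4)
  grid max=7 at (2,0)
Step 6: ant0:(1,0)->S->(2,0) | ant1:(2,0)->N->(1,0) | ant2:(1,4)->N->(0,4)
  grid max=8 at (2,0)

(2,0) (1,0) (0,4)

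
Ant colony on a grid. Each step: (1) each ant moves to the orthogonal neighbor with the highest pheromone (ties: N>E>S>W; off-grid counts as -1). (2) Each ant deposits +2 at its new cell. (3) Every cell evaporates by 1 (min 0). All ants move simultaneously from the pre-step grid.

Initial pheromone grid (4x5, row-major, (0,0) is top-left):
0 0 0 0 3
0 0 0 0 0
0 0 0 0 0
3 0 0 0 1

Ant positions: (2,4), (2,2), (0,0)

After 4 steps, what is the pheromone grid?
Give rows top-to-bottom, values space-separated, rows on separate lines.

After step 1: ants at (3,4),(1,2),(0,1)
  0 1 0 0 2
  0 0 1 0 0
  0 0 0 0 0
  2 0 0 0 2
After step 2: ants at (2,4),(0,2),(0,2)
  0 0 3 0 1
  0 0 0 0 0
  0 0 0 0 1
  1 0 0 0 1
After step 3: ants at (3,4),(0,3),(0,3)
  0 0 2 3 0
  0 0 0 0 0
  0 0 0 0 0
  0 0 0 0 2
After step 4: ants at (2,4),(0,2),(0,2)
  0 0 5 2 0
  0 0 0 0 0
  0 0 0 0 1
  0 0 0 0 1

0 0 5 2 0
0 0 0 0 0
0 0 0 0 1
0 0 0 0 1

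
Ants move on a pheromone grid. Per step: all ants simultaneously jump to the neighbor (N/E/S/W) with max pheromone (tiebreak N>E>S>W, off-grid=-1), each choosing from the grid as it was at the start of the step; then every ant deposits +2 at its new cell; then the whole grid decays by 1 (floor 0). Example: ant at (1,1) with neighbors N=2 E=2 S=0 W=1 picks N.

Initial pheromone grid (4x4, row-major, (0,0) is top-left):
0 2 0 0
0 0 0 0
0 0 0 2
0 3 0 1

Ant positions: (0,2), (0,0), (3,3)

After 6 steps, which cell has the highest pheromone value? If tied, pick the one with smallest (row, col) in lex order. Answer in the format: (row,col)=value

Step 1: ant0:(0,2)->W->(0,1) | ant1:(0,0)->E->(0,1) | ant2:(3,3)->N->(2,3)
  grid max=5 at (0,1)
Step 2: ant0:(0,1)->E->(0,2) | ant1:(0,1)->E->(0,2) | ant2:(2,3)->N->(1,3)
  grid max=4 at (0,1)
Step 3: ant0:(0,2)->W->(0,1) | ant1:(0,2)->W->(0,1) | ant2:(1,3)->S->(2,3)
  grid max=7 at (0,1)
Step 4: ant0:(0,1)->E->(0,2) | ant1:(0,1)->E->(0,2) | ant2:(2,3)->N->(1,3)
  grid max=6 at (0,1)
Step 5: ant0:(0,2)->W->(0,1) | ant1:(0,2)->W->(0,1) | ant2:(1,3)->S->(2,3)
  grid max=9 at (0,1)
Step 6: ant0:(0,1)->E->(0,2) | ant1:(0,1)->E->(0,2) | ant2:(2,3)->N->(1,3)
  grid max=8 at (0,1)
Final grid:
  0 8 7 0
  0 0 0 1
  0 0 0 2
  0 0 0 0
Max pheromone 8 at (0,1)

Answer: (0,1)=8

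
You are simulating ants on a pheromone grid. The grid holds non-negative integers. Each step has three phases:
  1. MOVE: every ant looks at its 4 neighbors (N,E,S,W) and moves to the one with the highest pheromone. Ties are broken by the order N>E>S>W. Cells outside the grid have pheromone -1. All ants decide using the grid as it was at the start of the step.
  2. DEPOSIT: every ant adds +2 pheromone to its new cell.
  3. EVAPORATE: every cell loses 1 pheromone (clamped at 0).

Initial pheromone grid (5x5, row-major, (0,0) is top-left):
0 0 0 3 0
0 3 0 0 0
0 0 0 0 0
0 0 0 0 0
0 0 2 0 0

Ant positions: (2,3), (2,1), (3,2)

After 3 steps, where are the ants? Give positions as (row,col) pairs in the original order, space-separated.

Step 1: ant0:(2,3)->N->(1,3) | ant1:(2,1)->N->(1,1) | ant2:(3,2)->S->(4,2)
  grid max=4 at (1,1)
Step 2: ant0:(1,3)->N->(0,3) | ant1:(1,1)->N->(0,1) | ant2:(4,2)->N->(3,2)
  grid max=3 at (0,3)
Step 3: ant0:(0,3)->E->(0,4) | ant1:(0,1)->S->(1,1) | ant2:(3,2)->S->(4,2)
  grid max=4 at (1,1)

(0,4) (1,1) (4,2)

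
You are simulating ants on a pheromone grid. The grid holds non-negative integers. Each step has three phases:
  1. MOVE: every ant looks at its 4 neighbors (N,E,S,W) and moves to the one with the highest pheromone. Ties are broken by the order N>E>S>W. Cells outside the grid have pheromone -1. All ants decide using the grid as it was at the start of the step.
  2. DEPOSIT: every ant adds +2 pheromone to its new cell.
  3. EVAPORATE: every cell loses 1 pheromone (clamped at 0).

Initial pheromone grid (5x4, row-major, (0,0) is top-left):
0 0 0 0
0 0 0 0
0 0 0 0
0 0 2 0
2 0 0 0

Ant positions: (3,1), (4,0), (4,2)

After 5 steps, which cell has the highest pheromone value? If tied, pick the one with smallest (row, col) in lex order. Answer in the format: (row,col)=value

Answer: (3,2)=9

Derivation:
Step 1: ant0:(3,1)->E->(3,2) | ant1:(4,0)->N->(3,0) | ant2:(4,2)->N->(3,2)
  grid max=5 at (3,2)
Step 2: ant0:(3,2)->N->(2,2) | ant1:(3,0)->S->(4,0) | ant2:(3,2)->N->(2,2)
  grid max=4 at (3,2)
Step 3: ant0:(2,2)->S->(3,2) | ant1:(4,0)->N->(3,0) | ant2:(2,2)->S->(3,2)
  grid max=7 at (3,2)
Step 4: ant0:(3,2)->N->(2,2) | ant1:(3,0)->S->(4,0) | ant2:(3,2)->N->(2,2)
  grid max=6 at (3,2)
Step 5: ant0:(2,2)->S->(3,2) | ant1:(4,0)->N->(3,0) | ant2:(2,2)->S->(3,2)
  grid max=9 at (3,2)
Final grid:
  0 0 0 0
  0 0 0 0
  0 0 4 0
  1 0 9 0
  1 0 0 0
Max pheromone 9 at (3,2)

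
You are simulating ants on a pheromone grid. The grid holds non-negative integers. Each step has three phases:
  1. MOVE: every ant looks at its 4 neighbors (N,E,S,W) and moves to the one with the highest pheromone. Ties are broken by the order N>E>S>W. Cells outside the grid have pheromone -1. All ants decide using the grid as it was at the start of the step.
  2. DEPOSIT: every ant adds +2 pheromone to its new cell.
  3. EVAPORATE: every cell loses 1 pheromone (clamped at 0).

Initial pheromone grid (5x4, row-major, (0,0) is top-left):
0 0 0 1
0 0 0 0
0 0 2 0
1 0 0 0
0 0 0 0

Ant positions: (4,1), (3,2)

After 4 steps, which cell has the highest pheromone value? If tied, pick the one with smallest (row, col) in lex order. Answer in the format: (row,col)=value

Step 1: ant0:(4,1)->N->(3,1) | ant1:(3,2)->N->(2,2)
  grid max=3 at (2,2)
Step 2: ant0:(3,1)->N->(2,1) | ant1:(2,2)->N->(1,2)
  grid max=2 at (2,2)
Step 3: ant0:(2,1)->E->(2,2) | ant1:(1,2)->S->(2,2)
  grid max=5 at (2,2)
Step 4: ant0:(2,2)->N->(1,2) | ant1:(2,2)->N->(1,2)
  grid max=4 at (2,2)
Final grid:
  0 0 0 0
  0 0 3 0
  0 0 4 0
  0 0 0 0
  0 0 0 0
Max pheromone 4 at (2,2)

Answer: (2,2)=4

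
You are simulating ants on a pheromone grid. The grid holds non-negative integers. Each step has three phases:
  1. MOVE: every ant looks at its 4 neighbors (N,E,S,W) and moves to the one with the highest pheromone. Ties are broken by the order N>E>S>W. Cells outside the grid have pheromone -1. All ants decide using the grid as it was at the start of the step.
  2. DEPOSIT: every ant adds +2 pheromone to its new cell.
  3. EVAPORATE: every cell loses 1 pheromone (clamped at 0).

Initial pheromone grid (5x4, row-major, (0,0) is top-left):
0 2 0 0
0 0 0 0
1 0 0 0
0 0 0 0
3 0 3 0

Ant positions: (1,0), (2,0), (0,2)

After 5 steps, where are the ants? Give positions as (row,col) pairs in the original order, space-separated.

Step 1: ant0:(1,0)->S->(2,0) | ant1:(2,0)->N->(1,0) | ant2:(0,2)->W->(0,1)
  grid max=3 at (0,1)
Step 2: ant0:(2,0)->N->(1,0) | ant1:(1,0)->S->(2,0) | ant2:(0,1)->E->(0,2)
  grid max=3 at (2,0)
Step 3: ant0:(1,0)->S->(2,0) | ant1:(2,0)->N->(1,0) | ant2:(0,2)->W->(0,1)
  grid max=4 at (2,0)
Step 4: ant0:(2,0)->N->(1,0) | ant1:(1,0)->S->(2,0) | ant2:(0,1)->E->(0,2)
  grid max=5 at (2,0)
Step 5: ant0:(1,0)->S->(2,0) | ant1:(2,0)->N->(1,0) | ant2:(0,2)->W->(0,1)
  grid max=6 at (2,0)

(2,0) (1,0) (0,1)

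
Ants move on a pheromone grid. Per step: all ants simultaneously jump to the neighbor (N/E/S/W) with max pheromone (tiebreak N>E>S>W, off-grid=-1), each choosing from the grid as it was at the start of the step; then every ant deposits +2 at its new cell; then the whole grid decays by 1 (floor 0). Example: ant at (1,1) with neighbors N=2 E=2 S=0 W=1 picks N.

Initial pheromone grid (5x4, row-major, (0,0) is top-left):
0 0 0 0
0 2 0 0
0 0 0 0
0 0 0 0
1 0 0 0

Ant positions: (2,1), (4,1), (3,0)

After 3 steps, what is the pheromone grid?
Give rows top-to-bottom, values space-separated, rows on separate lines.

After step 1: ants at (1,1),(4,0),(4,0)
  0 0 0 0
  0 3 0 0
  0 0 0 0
  0 0 0 0
  4 0 0 0
After step 2: ants at (0,1),(3,0),(3,0)
  0 1 0 0
  0 2 0 0
  0 0 0 0
  3 0 0 0
  3 0 0 0
After step 3: ants at (1,1),(4,0),(4,0)
  0 0 0 0
  0 3 0 0
  0 0 0 0
  2 0 0 0
  6 0 0 0

0 0 0 0
0 3 0 0
0 0 0 0
2 0 0 0
6 0 0 0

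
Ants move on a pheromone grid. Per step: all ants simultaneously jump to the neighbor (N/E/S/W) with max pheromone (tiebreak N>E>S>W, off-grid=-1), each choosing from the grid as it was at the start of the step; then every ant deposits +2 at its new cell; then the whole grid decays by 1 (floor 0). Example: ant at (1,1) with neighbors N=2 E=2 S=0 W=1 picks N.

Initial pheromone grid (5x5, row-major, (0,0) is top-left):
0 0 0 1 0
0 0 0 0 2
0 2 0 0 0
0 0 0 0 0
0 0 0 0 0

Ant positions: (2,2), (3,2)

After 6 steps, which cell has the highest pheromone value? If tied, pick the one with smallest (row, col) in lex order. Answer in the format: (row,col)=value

Step 1: ant0:(2,2)->W->(2,1) | ant1:(3,2)->N->(2,2)
  grid max=3 at (2,1)
Step 2: ant0:(2,1)->E->(2,2) | ant1:(2,2)->W->(2,1)
  grid max=4 at (2,1)
Step 3: ant0:(2,2)->W->(2,1) | ant1:(2,1)->E->(2,2)
  grid max=5 at (2,1)
Step 4: ant0:(2,1)->E->(2,2) | ant1:(2,2)->W->(2,1)
  grid max=6 at (2,1)
Step 5: ant0:(2,2)->W->(2,1) | ant1:(2,1)->E->(2,2)
  grid max=7 at (2,1)
Step 6: ant0:(2,1)->E->(2,2) | ant1:(2,2)->W->(2,1)
  grid max=8 at (2,1)
Final grid:
  0 0 0 0 0
  0 0 0 0 0
  0 8 6 0 0
  0 0 0 0 0
  0 0 0 0 0
Max pheromone 8 at (2,1)

Answer: (2,1)=8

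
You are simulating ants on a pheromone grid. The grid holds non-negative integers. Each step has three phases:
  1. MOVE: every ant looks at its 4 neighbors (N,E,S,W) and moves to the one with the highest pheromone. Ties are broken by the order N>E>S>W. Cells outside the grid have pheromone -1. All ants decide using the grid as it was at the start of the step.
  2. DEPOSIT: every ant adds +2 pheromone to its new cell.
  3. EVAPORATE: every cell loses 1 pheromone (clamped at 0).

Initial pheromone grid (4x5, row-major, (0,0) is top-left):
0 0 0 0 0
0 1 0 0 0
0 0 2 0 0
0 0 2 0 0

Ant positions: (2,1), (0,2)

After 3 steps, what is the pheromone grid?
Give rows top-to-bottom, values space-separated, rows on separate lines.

After step 1: ants at (2,2),(0,3)
  0 0 0 1 0
  0 0 0 0 0
  0 0 3 0 0
  0 0 1 0 0
After step 2: ants at (3,2),(0,4)
  0 0 0 0 1
  0 0 0 0 0
  0 0 2 0 0
  0 0 2 0 0
After step 3: ants at (2,2),(1,4)
  0 0 0 0 0
  0 0 0 0 1
  0 0 3 0 0
  0 0 1 0 0

0 0 0 0 0
0 0 0 0 1
0 0 3 0 0
0 0 1 0 0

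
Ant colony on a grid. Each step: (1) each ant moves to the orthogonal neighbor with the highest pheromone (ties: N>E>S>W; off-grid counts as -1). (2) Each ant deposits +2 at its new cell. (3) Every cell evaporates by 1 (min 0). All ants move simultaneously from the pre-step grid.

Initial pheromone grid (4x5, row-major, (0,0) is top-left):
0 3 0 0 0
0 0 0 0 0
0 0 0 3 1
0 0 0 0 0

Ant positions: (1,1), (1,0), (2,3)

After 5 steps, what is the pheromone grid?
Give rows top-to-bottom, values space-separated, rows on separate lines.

After step 1: ants at (0,1),(0,0),(2,4)
  1 4 0 0 0
  0 0 0 0 0
  0 0 0 2 2
  0 0 0 0 0
After step 2: ants at (0,0),(0,1),(2,3)
  2 5 0 0 0
  0 0 0 0 0
  0 0 0 3 1
  0 0 0 0 0
After step 3: ants at (0,1),(0,0),(2,4)
  3 6 0 0 0
  0 0 0 0 0
  0 0 0 2 2
  0 0 0 0 0
After step 4: ants at (0,0),(0,1),(2,3)
  4 7 0 0 0
  0 0 0 0 0
  0 0 0 3 1
  0 0 0 0 0
After step 5: ants at (0,1),(0,0),(2,4)
  5 8 0 0 0
  0 0 0 0 0
  0 0 0 2 2
  0 0 0 0 0

5 8 0 0 0
0 0 0 0 0
0 0 0 2 2
0 0 0 0 0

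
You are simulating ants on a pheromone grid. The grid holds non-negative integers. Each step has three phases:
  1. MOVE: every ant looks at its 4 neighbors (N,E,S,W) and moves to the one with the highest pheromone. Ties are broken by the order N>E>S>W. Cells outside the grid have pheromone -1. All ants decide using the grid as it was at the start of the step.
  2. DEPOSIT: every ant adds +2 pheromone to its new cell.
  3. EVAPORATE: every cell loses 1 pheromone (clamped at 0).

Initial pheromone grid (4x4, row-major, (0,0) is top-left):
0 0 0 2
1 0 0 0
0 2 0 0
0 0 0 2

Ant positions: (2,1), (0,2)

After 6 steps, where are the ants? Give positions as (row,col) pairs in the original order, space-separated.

Step 1: ant0:(2,1)->N->(1,1) | ant1:(0,2)->E->(0,3)
  grid max=3 at (0,3)
Step 2: ant0:(1,1)->S->(2,1) | ant1:(0,3)->S->(1,3)
  grid max=2 at (0,3)
Step 3: ant0:(2,1)->N->(1,1) | ant1:(1,3)->N->(0,3)
  grid max=3 at (0,3)
Step 4: ant0:(1,1)->S->(2,1) | ant1:(0,3)->S->(1,3)
  grid max=2 at (0,3)
Step 5: ant0:(2,1)->N->(1,1) | ant1:(1,3)->N->(0,3)
  grid max=3 at (0,3)
Step 6: ant0:(1,1)->S->(2,1) | ant1:(0,3)->S->(1,3)
  grid max=2 at (0,3)

(2,1) (1,3)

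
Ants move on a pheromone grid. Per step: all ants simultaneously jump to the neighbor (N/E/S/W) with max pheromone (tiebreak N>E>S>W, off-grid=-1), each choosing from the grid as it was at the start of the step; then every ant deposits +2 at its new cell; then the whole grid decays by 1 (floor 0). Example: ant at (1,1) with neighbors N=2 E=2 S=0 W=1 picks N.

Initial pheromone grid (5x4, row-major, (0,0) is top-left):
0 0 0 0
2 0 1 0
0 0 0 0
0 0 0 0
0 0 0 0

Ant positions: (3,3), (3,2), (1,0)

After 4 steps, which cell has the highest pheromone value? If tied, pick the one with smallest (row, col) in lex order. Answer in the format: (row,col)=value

Step 1: ant0:(3,3)->N->(2,3) | ant1:(3,2)->N->(2,2) | ant2:(1,0)->N->(0,0)
  grid max=1 at (0,0)
Step 2: ant0:(2,3)->W->(2,2) | ant1:(2,2)->E->(2,3) | ant2:(0,0)->S->(1,0)
  grid max=2 at (1,0)
Step 3: ant0:(2,2)->E->(2,3) | ant1:(2,3)->W->(2,2) | ant2:(1,0)->N->(0,0)
  grid max=3 at (2,2)
Step 4: ant0:(2,3)->W->(2,2) | ant1:(2,2)->E->(2,3) | ant2:(0,0)->S->(1,0)
  grid max=4 at (2,2)
Final grid:
  0 0 0 0
  2 0 0 0
  0 0 4 4
  0 0 0 0
  0 0 0 0
Max pheromone 4 at (2,2)

Answer: (2,2)=4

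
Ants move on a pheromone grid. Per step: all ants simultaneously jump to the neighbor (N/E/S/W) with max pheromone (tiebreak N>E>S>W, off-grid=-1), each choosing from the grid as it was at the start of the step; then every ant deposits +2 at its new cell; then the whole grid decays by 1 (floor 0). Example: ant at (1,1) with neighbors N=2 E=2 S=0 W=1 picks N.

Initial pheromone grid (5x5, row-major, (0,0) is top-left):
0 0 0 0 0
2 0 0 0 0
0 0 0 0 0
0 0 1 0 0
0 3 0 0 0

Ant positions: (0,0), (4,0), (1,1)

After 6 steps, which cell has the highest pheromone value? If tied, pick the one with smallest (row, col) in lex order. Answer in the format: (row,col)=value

Answer: (1,0)=8

Derivation:
Step 1: ant0:(0,0)->S->(1,0) | ant1:(4,0)->E->(4,1) | ant2:(1,1)->W->(1,0)
  grid max=5 at (1,0)
Step 2: ant0:(1,0)->N->(0,0) | ant1:(4,1)->N->(3,1) | ant2:(1,0)->N->(0,0)
  grid max=4 at (1,0)
Step 3: ant0:(0,0)->S->(1,0) | ant1:(3,1)->S->(4,1) | ant2:(0,0)->S->(1,0)
  grid max=7 at (1,0)
Step 4: ant0:(1,0)->N->(0,0) | ant1:(4,1)->N->(3,1) | ant2:(1,0)->N->(0,0)
  grid max=6 at (1,0)
Step 5: ant0:(0,0)->S->(1,0) | ant1:(3,1)->S->(4,1) | ant2:(0,0)->S->(1,0)
  grid max=9 at (1,0)
Step 6: ant0:(1,0)->N->(0,0) | ant1:(4,1)->N->(3,1) | ant2:(1,0)->N->(0,0)
  grid max=8 at (1,0)
Final grid:
  7 0 0 0 0
  8 0 0 0 0
  0 0 0 0 0
  0 1 0 0 0
  0 3 0 0 0
Max pheromone 8 at (1,0)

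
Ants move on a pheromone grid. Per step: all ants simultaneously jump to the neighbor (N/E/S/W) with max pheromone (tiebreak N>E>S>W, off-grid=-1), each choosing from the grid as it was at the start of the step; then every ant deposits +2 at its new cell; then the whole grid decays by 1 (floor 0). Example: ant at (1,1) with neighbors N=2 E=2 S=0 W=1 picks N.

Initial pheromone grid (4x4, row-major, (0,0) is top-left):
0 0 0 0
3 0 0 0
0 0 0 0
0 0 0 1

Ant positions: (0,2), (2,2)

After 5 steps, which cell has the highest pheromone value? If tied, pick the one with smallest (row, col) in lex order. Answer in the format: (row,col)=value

Answer: (0,3)=5

Derivation:
Step 1: ant0:(0,2)->E->(0,3) | ant1:(2,2)->N->(1,2)
  grid max=2 at (1,0)
Step 2: ant0:(0,3)->S->(1,3) | ant1:(1,2)->N->(0,2)
  grid max=1 at (0,2)
Step 3: ant0:(1,3)->N->(0,3) | ant1:(0,2)->E->(0,3)
  grid max=3 at (0,3)
Step 4: ant0:(0,3)->S->(1,3) | ant1:(0,3)->S->(1,3)
  grid max=3 at (1,3)
Step 5: ant0:(1,3)->N->(0,3) | ant1:(1,3)->N->(0,3)
  grid max=5 at (0,3)
Final grid:
  0 0 0 5
  0 0 0 2
  0 0 0 0
  0 0 0 0
Max pheromone 5 at (0,3)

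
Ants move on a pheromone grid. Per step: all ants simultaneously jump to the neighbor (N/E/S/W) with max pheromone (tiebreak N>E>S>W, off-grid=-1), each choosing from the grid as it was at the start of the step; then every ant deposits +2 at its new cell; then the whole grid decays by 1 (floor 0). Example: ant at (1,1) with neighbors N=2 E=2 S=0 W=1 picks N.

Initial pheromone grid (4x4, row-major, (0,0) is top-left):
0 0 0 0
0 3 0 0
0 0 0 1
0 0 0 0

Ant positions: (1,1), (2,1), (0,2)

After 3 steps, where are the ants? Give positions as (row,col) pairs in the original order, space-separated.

Step 1: ant0:(1,1)->N->(0,1) | ant1:(2,1)->N->(1,1) | ant2:(0,2)->E->(0,3)
  grid max=4 at (1,1)
Step 2: ant0:(0,1)->S->(1,1) | ant1:(1,1)->N->(0,1) | ant2:(0,3)->S->(1,3)
  grid max=5 at (1,1)
Step 3: ant0:(1,1)->N->(0,1) | ant1:(0,1)->S->(1,1) | ant2:(1,3)->N->(0,3)
  grid max=6 at (1,1)

(0,1) (1,1) (0,3)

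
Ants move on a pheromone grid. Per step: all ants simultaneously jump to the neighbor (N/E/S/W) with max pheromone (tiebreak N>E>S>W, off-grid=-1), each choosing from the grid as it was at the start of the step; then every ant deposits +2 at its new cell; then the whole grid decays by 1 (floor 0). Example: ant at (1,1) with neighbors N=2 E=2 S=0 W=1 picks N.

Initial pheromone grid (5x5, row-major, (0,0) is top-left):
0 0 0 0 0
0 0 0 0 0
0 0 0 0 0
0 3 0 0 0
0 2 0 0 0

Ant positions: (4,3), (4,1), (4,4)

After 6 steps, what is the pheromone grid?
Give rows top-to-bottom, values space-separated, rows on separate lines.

After step 1: ants at (3,3),(3,1),(3,4)
  0 0 0 0 0
  0 0 0 0 0
  0 0 0 0 0
  0 4 0 1 1
  0 1 0 0 0
After step 2: ants at (3,4),(4,1),(3,3)
  0 0 0 0 0
  0 0 0 0 0
  0 0 0 0 0
  0 3 0 2 2
  0 2 0 0 0
After step 3: ants at (3,3),(3,1),(3,4)
  0 0 0 0 0
  0 0 0 0 0
  0 0 0 0 0
  0 4 0 3 3
  0 1 0 0 0
After step 4: ants at (3,4),(4,1),(3,3)
  0 0 0 0 0
  0 0 0 0 0
  0 0 0 0 0
  0 3 0 4 4
  0 2 0 0 0
After step 5: ants at (3,3),(3,1),(3,4)
  0 0 0 0 0
  0 0 0 0 0
  0 0 0 0 0
  0 4 0 5 5
  0 1 0 0 0
After step 6: ants at (3,4),(4,1),(3,3)
  0 0 0 0 0
  0 0 0 0 0
  0 0 0 0 0
  0 3 0 6 6
  0 2 0 0 0

0 0 0 0 0
0 0 0 0 0
0 0 0 0 0
0 3 0 6 6
0 2 0 0 0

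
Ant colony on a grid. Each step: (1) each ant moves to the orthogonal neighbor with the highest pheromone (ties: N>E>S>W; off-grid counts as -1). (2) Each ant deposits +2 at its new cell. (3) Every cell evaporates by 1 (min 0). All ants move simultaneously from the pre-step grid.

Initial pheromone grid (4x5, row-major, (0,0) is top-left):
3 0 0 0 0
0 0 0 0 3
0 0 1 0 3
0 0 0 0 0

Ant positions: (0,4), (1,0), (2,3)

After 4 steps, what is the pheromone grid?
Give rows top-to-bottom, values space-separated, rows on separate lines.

After step 1: ants at (1,4),(0,0),(2,4)
  4 0 0 0 0
  0 0 0 0 4
  0 0 0 0 4
  0 0 0 0 0
After step 2: ants at (2,4),(0,1),(1,4)
  3 1 0 0 0
  0 0 0 0 5
  0 0 0 0 5
  0 0 0 0 0
After step 3: ants at (1,4),(0,0),(2,4)
  4 0 0 0 0
  0 0 0 0 6
  0 0 0 0 6
  0 0 0 0 0
After step 4: ants at (2,4),(0,1),(1,4)
  3 1 0 0 0
  0 0 0 0 7
  0 0 0 0 7
  0 0 0 0 0

3 1 0 0 0
0 0 0 0 7
0 0 0 0 7
0 0 0 0 0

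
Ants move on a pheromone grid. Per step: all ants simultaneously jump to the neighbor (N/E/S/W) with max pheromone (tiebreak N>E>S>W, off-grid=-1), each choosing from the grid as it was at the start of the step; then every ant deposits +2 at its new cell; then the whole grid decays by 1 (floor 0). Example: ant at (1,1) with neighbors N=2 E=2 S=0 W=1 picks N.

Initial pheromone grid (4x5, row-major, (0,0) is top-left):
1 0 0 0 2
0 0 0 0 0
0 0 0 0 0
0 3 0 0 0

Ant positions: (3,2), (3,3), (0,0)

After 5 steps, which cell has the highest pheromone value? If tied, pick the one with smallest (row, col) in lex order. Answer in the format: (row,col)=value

Answer: (0,3)=5

Derivation:
Step 1: ant0:(3,2)->W->(3,1) | ant1:(3,3)->N->(2,3) | ant2:(0,0)->E->(0,1)
  grid max=4 at (3,1)
Step 2: ant0:(3,1)->N->(2,1) | ant1:(2,3)->N->(1,3) | ant2:(0,1)->E->(0,2)
  grid max=3 at (3,1)
Step 3: ant0:(2,1)->S->(3,1) | ant1:(1,3)->N->(0,3) | ant2:(0,2)->E->(0,3)
  grid max=4 at (3,1)
Step 4: ant0:(3,1)->N->(2,1) | ant1:(0,3)->E->(0,4) | ant2:(0,3)->E->(0,4)
  grid max=3 at (0,4)
Step 5: ant0:(2,1)->S->(3,1) | ant1:(0,4)->W->(0,3) | ant2:(0,4)->W->(0,3)
  grid max=5 at (0,3)
Final grid:
  0 0 0 5 2
  0 0 0 0 0
  0 0 0 0 0
  0 4 0 0 0
Max pheromone 5 at (0,3)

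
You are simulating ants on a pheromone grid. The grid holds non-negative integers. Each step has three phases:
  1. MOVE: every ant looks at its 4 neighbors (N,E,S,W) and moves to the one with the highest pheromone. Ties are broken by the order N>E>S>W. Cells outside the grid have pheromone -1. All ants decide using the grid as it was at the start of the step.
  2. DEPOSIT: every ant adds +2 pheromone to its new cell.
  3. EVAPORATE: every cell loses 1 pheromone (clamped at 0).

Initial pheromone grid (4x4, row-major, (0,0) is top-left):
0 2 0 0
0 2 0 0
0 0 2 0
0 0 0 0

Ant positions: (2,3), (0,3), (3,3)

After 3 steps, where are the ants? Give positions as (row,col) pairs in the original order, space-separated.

Step 1: ant0:(2,3)->W->(2,2) | ant1:(0,3)->S->(1,3) | ant2:(3,3)->N->(2,3)
  grid max=3 at (2,2)
Step 2: ant0:(2,2)->E->(2,3) | ant1:(1,3)->S->(2,3) | ant2:(2,3)->W->(2,2)
  grid max=4 at (2,2)
Step 3: ant0:(2,3)->W->(2,2) | ant1:(2,3)->W->(2,2) | ant2:(2,2)->E->(2,3)
  grid max=7 at (2,2)

(2,2) (2,2) (2,3)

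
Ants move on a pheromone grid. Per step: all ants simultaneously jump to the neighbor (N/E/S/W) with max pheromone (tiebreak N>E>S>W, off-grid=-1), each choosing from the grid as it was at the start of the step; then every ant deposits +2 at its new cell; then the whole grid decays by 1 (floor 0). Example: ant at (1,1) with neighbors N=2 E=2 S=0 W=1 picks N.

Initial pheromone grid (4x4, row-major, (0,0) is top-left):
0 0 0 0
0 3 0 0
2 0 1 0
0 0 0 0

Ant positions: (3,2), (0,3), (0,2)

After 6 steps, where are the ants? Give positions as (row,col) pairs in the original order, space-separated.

Step 1: ant0:(3,2)->N->(2,2) | ant1:(0,3)->S->(1,3) | ant2:(0,2)->E->(0,3)
  grid max=2 at (1,1)
Step 2: ant0:(2,2)->N->(1,2) | ant1:(1,3)->N->(0,3) | ant2:(0,3)->S->(1,3)
  grid max=2 at (0,3)
Step 3: ant0:(1,2)->E->(1,3) | ant1:(0,3)->S->(1,3) | ant2:(1,3)->N->(0,3)
  grid max=5 at (1,3)
Step 4: ant0:(1,3)->N->(0,3) | ant1:(1,3)->N->(0,3) | ant2:(0,3)->S->(1,3)
  grid max=6 at (0,3)
Step 5: ant0:(0,3)->S->(1,3) | ant1:(0,3)->S->(1,3) | ant2:(1,3)->N->(0,3)
  grid max=9 at (1,3)
Step 6: ant0:(1,3)->N->(0,3) | ant1:(1,3)->N->(0,3) | ant2:(0,3)->S->(1,3)
  grid max=10 at (0,3)

(0,3) (0,3) (1,3)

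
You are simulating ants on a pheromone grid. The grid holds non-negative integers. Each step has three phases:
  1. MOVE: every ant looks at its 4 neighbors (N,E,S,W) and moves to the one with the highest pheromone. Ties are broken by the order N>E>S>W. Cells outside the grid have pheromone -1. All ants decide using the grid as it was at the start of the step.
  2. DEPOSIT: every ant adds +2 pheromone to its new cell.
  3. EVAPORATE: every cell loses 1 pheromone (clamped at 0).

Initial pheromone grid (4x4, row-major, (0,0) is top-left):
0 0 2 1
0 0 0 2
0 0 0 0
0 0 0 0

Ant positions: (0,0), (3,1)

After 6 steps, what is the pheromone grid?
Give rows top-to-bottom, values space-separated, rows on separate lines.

After step 1: ants at (0,1),(2,1)
  0 1 1 0
  0 0 0 1
  0 1 0 0
  0 0 0 0
After step 2: ants at (0,2),(1,1)
  0 0 2 0
  0 1 0 0
  0 0 0 0
  0 0 0 0
After step 3: ants at (0,3),(0,1)
  0 1 1 1
  0 0 0 0
  0 0 0 0
  0 0 0 0
After step 4: ants at (0,2),(0,2)
  0 0 4 0
  0 0 0 0
  0 0 0 0
  0 0 0 0
After step 5: ants at (0,3),(0,3)
  0 0 3 3
  0 0 0 0
  0 0 0 0
  0 0 0 0
After step 6: ants at (0,2),(0,2)
  0 0 6 2
  0 0 0 0
  0 0 0 0
  0 0 0 0

0 0 6 2
0 0 0 0
0 0 0 0
0 0 0 0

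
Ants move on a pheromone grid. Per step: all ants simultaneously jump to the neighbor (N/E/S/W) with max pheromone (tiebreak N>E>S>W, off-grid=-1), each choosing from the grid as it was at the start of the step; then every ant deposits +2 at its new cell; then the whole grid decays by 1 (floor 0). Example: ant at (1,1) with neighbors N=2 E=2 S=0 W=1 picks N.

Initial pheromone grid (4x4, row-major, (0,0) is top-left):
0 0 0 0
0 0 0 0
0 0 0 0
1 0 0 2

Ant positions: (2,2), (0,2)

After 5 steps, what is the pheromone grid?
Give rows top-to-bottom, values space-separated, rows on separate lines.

After step 1: ants at (1,2),(0,3)
  0 0 0 1
  0 0 1 0
  0 0 0 0
  0 0 0 1
After step 2: ants at (0,2),(1,3)
  0 0 1 0
  0 0 0 1
  0 0 0 0
  0 0 0 0
After step 3: ants at (0,3),(0,3)
  0 0 0 3
  0 0 0 0
  0 0 0 0
  0 0 0 0
After step 4: ants at (1,3),(1,3)
  0 0 0 2
  0 0 0 3
  0 0 0 0
  0 0 0 0
After step 5: ants at (0,3),(0,3)
  0 0 0 5
  0 0 0 2
  0 0 0 0
  0 0 0 0

0 0 0 5
0 0 0 2
0 0 0 0
0 0 0 0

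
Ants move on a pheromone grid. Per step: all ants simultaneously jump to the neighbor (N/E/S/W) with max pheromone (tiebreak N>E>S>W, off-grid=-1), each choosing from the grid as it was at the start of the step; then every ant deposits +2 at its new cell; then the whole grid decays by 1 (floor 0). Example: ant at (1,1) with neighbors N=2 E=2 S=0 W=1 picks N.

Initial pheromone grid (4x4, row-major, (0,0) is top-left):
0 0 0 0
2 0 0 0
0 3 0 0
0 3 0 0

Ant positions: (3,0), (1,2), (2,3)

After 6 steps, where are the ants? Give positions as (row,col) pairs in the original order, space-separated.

Step 1: ant0:(3,0)->E->(3,1) | ant1:(1,2)->N->(0,2) | ant2:(2,3)->N->(1,3)
  grid max=4 at (3,1)
Step 2: ant0:(3,1)->N->(2,1) | ant1:(0,2)->E->(0,3) | ant2:(1,3)->N->(0,3)
  grid max=3 at (0,3)
Step 3: ant0:(2,1)->S->(3,1) | ant1:(0,3)->S->(1,3) | ant2:(0,3)->S->(1,3)
  grid max=4 at (3,1)
Step 4: ant0:(3,1)->N->(2,1) | ant1:(1,3)->N->(0,3) | ant2:(1,3)->N->(0,3)
  grid max=5 at (0,3)
Step 5: ant0:(2,1)->S->(3,1) | ant1:(0,3)->S->(1,3) | ant2:(0,3)->S->(1,3)
  grid max=5 at (1,3)
Step 6: ant0:(3,1)->N->(2,1) | ant1:(1,3)->N->(0,3) | ant2:(1,3)->N->(0,3)
  grid max=7 at (0,3)

(2,1) (0,3) (0,3)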